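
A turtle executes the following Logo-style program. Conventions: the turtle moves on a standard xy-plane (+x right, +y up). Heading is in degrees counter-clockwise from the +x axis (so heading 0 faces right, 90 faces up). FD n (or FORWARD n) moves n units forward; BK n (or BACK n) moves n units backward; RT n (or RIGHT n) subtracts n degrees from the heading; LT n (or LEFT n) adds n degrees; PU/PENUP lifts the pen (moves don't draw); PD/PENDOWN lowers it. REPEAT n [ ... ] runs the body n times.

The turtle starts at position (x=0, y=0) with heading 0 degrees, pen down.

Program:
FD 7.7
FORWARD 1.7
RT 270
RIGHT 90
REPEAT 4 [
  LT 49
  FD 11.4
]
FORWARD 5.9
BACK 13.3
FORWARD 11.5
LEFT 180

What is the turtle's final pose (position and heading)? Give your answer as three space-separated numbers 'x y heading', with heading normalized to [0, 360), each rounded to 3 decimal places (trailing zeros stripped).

Answer: -9.168 21.829 16

Derivation:
Executing turtle program step by step:
Start: pos=(0,0), heading=0, pen down
FD 7.7: (0,0) -> (7.7,0) [heading=0, draw]
FD 1.7: (7.7,0) -> (9.4,0) [heading=0, draw]
RT 270: heading 0 -> 90
RT 90: heading 90 -> 0
REPEAT 4 [
  -- iteration 1/4 --
  LT 49: heading 0 -> 49
  FD 11.4: (9.4,0) -> (16.879,8.604) [heading=49, draw]
  -- iteration 2/4 --
  LT 49: heading 49 -> 98
  FD 11.4: (16.879,8.604) -> (15.292,19.893) [heading=98, draw]
  -- iteration 3/4 --
  LT 49: heading 98 -> 147
  FD 11.4: (15.292,19.893) -> (5.732,26.102) [heading=147, draw]
  -- iteration 4/4 --
  LT 49: heading 147 -> 196
  FD 11.4: (5.732,26.102) -> (-5.227,22.959) [heading=196, draw]
]
FD 5.9: (-5.227,22.959) -> (-10.898,21.333) [heading=196, draw]
BK 13.3: (-10.898,21.333) -> (1.887,24.999) [heading=196, draw]
FD 11.5: (1.887,24.999) -> (-9.168,21.829) [heading=196, draw]
LT 180: heading 196 -> 16
Final: pos=(-9.168,21.829), heading=16, 9 segment(s) drawn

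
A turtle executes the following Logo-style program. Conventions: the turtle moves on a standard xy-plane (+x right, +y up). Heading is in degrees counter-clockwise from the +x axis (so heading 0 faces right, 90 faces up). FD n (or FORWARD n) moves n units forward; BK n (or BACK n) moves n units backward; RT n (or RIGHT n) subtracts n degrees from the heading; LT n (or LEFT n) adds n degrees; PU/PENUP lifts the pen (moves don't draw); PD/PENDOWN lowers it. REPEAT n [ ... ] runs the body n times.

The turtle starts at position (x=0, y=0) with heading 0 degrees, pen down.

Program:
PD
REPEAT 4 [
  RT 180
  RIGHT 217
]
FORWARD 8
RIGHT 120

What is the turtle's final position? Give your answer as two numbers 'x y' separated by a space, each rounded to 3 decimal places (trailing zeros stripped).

Executing turtle program step by step:
Start: pos=(0,0), heading=0, pen down
PD: pen down
REPEAT 4 [
  -- iteration 1/4 --
  RT 180: heading 0 -> 180
  RT 217: heading 180 -> 323
  -- iteration 2/4 --
  RT 180: heading 323 -> 143
  RT 217: heading 143 -> 286
  -- iteration 3/4 --
  RT 180: heading 286 -> 106
  RT 217: heading 106 -> 249
  -- iteration 4/4 --
  RT 180: heading 249 -> 69
  RT 217: heading 69 -> 212
]
FD 8: (0,0) -> (-6.784,-4.239) [heading=212, draw]
RT 120: heading 212 -> 92
Final: pos=(-6.784,-4.239), heading=92, 1 segment(s) drawn

Answer: -6.784 -4.239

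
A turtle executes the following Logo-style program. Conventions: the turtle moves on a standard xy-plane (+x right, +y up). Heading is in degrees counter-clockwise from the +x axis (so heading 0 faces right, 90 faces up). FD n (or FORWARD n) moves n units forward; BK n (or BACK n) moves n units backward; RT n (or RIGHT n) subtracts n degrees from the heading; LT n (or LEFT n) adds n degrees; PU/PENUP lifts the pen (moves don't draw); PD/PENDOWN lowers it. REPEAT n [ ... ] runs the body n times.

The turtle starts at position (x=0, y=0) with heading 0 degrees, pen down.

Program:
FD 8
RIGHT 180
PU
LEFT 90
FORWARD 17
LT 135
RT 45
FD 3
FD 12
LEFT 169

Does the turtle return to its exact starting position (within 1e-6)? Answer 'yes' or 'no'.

Executing turtle program step by step:
Start: pos=(0,0), heading=0, pen down
FD 8: (0,0) -> (8,0) [heading=0, draw]
RT 180: heading 0 -> 180
PU: pen up
LT 90: heading 180 -> 270
FD 17: (8,0) -> (8,-17) [heading=270, move]
LT 135: heading 270 -> 45
RT 45: heading 45 -> 0
FD 3: (8,-17) -> (11,-17) [heading=0, move]
FD 12: (11,-17) -> (23,-17) [heading=0, move]
LT 169: heading 0 -> 169
Final: pos=(23,-17), heading=169, 1 segment(s) drawn

Start position: (0, 0)
Final position: (23, -17)
Distance = 28.601; >= 1e-6 -> NOT closed

Answer: no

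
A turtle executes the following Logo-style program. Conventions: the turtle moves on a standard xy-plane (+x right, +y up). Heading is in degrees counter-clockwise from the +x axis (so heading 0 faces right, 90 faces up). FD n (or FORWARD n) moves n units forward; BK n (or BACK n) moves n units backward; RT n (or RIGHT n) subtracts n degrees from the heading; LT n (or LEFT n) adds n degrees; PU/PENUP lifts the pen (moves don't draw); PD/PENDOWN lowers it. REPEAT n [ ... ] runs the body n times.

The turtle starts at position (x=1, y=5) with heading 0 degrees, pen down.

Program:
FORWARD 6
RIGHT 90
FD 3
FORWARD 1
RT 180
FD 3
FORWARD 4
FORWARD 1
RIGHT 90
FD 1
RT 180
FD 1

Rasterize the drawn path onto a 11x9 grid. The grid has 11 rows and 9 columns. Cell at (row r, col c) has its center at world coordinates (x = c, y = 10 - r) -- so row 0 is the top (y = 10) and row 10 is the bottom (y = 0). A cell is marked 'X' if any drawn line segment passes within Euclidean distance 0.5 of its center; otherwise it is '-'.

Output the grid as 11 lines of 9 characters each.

Answer: ---------
-------XX
-------X-
-------X-
-------X-
-XXXXXXX-
-------X-
-------X-
-------X-
-------X-
---------

Derivation:
Segment 0: (1,5) -> (7,5)
Segment 1: (7,5) -> (7,2)
Segment 2: (7,2) -> (7,1)
Segment 3: (7,1) -> (7,4)
Segment 4: (7,4) -> (7,8)
Segment 5: (7,8) -> (7,9)
Segment 6: (7,9) -> (8,9)
Segment 7: (8,9) -> (7,9)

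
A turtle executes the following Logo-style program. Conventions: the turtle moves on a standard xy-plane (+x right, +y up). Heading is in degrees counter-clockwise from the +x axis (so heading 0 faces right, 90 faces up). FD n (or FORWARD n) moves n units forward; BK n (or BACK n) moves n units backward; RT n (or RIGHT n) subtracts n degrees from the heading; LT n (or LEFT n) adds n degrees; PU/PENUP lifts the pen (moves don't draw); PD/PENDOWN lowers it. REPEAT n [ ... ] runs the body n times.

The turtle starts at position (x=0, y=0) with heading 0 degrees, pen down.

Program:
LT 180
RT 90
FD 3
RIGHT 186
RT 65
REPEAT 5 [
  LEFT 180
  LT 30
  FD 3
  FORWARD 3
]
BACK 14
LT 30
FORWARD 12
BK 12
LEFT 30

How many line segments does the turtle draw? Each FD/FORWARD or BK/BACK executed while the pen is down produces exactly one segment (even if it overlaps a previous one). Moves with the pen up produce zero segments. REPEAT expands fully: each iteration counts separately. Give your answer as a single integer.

Answer: 14

Derivation:
Executing turtle program step by step:
Start: pos=(0,0), heading=0, pen down
LT 180: heading 0 -> 180
RT 90: heading 180 -> 90
FD 3: (0,0) -> (0,3) [heading=90, draw]
RT 186: heading 90 -> 264
RT 65: heading 264 -> 199
REPEAT 5 [
  -- iteration 1/5 --
  LT 180: heading 199 -> 19
  LT 30: heading 19 -> 49
  FD 3: (0,3) -> (1.968,5.264) [heading=49, draw]
  FD 3: (1.968,5.264) -> (3.936,7.528) [heading=49, draw]
  -- iteration 2/5 --
  LT 180: heading 49 -> 229
  LT 30: heading 229 -> 259
  FD 3: (3.936,7.528) -> (3.364,4.583) [heading=259, draw]
  FD 3: (3.364,4.583) -> (2.792,1.638) [heading=259, draw]
  -- iteration 3/5 --
  LT 180: heading 259 -> 79
  LT 30: heading 79 -> 109
  FD 3: (2.792,1.638) -> (1.815,4.475) [heading=109, draw]
  FD 3: (1.815,4.475) -> (0.838,7.312) [heading=109, draw]
  -- iteration 4/5 --
  LT 180: heading 109 -> 289
  LT 30: heading 289 -> 319
  FD 3: (0.838,7.312) -> (3.102,5.343) [heading=319, draw]
  FD 3: (3.102,5.343) -> (5.366,3.375) [heading=319, draw]
  -- iteration 5/5 --
  LT 180: heading 319 -> 139
  LT 30: heading 139 -> 169
  FD 3: (5.366,3.375) -> (2.421,3.948) [heading=169, draw]
  FD 3: (2.421,3.948) -> (-0.523,4.52) [heading=169, draw]
]
BK 14: (-0.523,4.52) -> (13.219,1.849) [heading=169, draw]
LT 30: heading 169 -> 199
FD 12: (13.219,1.849) -> (1.873,-2.058) [heading=199, draw]
BK 12: (1.873,-2.058) -> (13.219,1.849) [heading=199, draw]
LT 30: heading 199 -> 229
Final: pos=(13.219,1.849), heading=229, 14 segment(s) drawn
Segments drawn: 14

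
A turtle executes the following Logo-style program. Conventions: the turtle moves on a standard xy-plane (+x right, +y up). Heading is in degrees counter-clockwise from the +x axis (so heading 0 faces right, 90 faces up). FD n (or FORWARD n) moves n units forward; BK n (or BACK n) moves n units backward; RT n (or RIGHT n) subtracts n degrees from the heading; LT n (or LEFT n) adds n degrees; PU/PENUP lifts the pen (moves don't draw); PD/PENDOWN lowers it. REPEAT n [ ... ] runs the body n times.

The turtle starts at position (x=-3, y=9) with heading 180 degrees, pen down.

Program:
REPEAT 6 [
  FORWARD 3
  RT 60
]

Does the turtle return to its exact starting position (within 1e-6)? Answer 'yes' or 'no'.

Executing turtle program step by step:
Start: pos=(-3,9), heading=180, pen down
REPEAT 6 [
  -- iteration 1/6 --
  FD 3: (-3,9) -> (-6,9) [heading=180, draw]
  RT 60: heading 180 -> 120
  -- iteration 2/6 --
  FD 3: (-6,9) -> (-7.5,11.598) [heading=120, draw]
  RT 60: heading 120 -> 60
  -- iteration 3/6 --
  FD 3: (-7.5,11.598) -> (-6,14.196) [heading=60, draw]
  RT 60: heading 60 -> 0
  -- iteration 4/6 --
  FD 3: (-6,14.196) -> (-3,14.196) [heading=0, draw]
  RT 60: heading 0 -> 300
  -- iteration 5/6 --
  FD 3: (-3,14.196) -> (-1.5,11.598) [heading=300, draw]
  RT 60: heading 300 -> 240
  -- iteration 6/6 --
  FD 3: (-1.5,11.598) -> (-3,9) [heading=240, draw]
  RT 60: heading 240 -> 180
]
Final: pos=(-3,9), heading=180, 6 segment(s) drawn

Start position: (-3, 9)
Final position: (-3, 9)
Distance = 0; < 1e-6 -> CLOSED

Answer: yes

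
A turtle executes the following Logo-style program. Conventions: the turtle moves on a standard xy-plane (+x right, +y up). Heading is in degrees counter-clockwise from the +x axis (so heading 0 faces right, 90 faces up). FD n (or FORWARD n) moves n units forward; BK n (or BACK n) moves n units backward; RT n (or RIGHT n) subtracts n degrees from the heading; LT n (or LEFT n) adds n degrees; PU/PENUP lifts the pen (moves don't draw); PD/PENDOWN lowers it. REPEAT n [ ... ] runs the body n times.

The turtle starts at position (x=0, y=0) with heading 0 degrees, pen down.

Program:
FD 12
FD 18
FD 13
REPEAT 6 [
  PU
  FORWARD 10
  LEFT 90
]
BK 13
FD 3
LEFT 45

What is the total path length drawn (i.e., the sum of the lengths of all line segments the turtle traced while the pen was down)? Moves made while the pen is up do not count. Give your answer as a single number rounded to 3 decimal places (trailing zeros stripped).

Answer: 43

Derivation:
Executing turtle program step by step:
Start: pos=(0,0), heading=0, pen down
FD 12: (0,0) -> (12,0) [heading=0, draw]
FD 18: (12,0) -> (30,0) [heading=0, draw]
FD 13: (30,0) -> (43,0) [heading=0, draw]
REPEAT 6 [
  -- iteration 1/6 --
  PU: pen up
  FD 10: (43,0) -> (53,0) [heading=0, move]
  LT 90: heading 0 -> 90
  -- iteration 2/6 --
  PU: pen up
  FD 10: (53,0) -> (53,10) [heading=90, move]
  LT 90: heading 90 -> 180
  -- iteration 3/6 --
  PU: pen up
  FD 10: (53,10) -> (43,10) [heading=180, move]
  LT 90: heading 180 -> 270
  -- iteration 4/6 --
  PU: pen up
  FD 10: (43,10) -> (43,0) [heading=270, move]
  LT 90: heading 270 -> 0
  -- iteration 5/6 --
  PU: pen up
  FD 10: (43,0) -> (53,0) [heading=0, move]
  LT 90: heading 0 -> 90
  -- iteration 6/6 --
  PU: pen up
  FD 10: (53,0) -> (53,10) [heading=90, move]
  LT 90: heading 90 -> 180
]
BK 13: (53,10) -> (66,10) [heading=180, move]
FD 3: (66,10) -> (63,10) [heading=180, move]
LT 45: heading 180 -> 225
Final: pos=(63,10), heading=225, 3 segment(s) drawn

Segment lengths:
  seg 1: (0,0) -> (12,0), length = 12
  seg 2: (12,0) -> (30,0), length = 18
  seg 3: (30,0) -> (43,0), length = 13
Total = 43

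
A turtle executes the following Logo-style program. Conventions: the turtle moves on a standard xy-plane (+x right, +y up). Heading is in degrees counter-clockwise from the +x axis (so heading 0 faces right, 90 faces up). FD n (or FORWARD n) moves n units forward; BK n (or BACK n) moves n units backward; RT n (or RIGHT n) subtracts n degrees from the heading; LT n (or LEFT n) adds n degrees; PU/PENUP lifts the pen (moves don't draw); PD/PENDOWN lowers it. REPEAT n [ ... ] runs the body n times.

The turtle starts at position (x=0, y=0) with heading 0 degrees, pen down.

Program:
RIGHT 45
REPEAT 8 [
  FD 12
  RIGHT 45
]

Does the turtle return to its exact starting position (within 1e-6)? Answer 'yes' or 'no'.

Executing turtle program step by step:
Start: pos=(0,0), heading=0, pen down
RT 45: heading 0 -> 315
REPEAT 8 [
  -- iteration 1/8 --
  FD 12: (0,0) -> (8.485,-8.485) [heading=315, draw]
  RT 45: heading 315 -> 270
  -- iteration 2/8 --
  FD 12: (8.485,-8.485) -> (8.485,-20.485) [heading=270, draw]
  RT 45: heading 270 -> 225
  -- iteration 3/8 --
  FD 12: (8.485,-20.485) -> (0,-28.971) [heading=225, draw]
  RT 45: heading 225 -> 180
  -- iteration 4/8 --
  FD 12: (0,-28.971) -> (-12,-28.971) [heading=180, draw]
  RT 45: heading 180 -> 135
  -- iteration 5/8 --
  FD 12: (-12,-28.971) -> (-20.485,-20.485) [heading=135, draw]
  RT 45: heading 135 -> 90
  -- iteration 6/8 --
  FD 12: (-20.485,-20.485) -> (-20.485,-8.485) [heading=90, draw]
  RT 45: heading 90 -> 45
  -- iteration 7/8 --
  FD 12: (-20.485,-8.485) -> (-12,0) [heading=45, draw]
  RT 45: heading 45 -> 0
  -- iteration 8/8 --
  FD 12: (-12,0) -> (0,0) [heading=0, draw]
  RT 45: heading 0 -> 315
]
Final: pos=(0,0), heading=315, 8 segment(s) drawn

Start position: (0, 0)
Final position: (0, 0)
Distance = 0; < 1e-6 -> CLOSED

Answer: yes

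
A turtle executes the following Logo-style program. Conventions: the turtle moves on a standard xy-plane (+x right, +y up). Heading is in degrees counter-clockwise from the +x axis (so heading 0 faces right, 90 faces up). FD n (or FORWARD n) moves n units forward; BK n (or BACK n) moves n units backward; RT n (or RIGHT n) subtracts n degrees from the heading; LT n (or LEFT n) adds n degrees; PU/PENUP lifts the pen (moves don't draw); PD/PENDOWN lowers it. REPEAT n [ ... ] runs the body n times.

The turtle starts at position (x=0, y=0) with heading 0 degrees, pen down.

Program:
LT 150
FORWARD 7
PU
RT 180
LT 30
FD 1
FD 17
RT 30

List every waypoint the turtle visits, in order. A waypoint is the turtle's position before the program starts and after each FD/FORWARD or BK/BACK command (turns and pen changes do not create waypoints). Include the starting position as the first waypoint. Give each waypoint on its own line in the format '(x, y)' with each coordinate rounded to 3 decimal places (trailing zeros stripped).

Answer: (0, 0)
(-6.062, 3.5)
(-5.062, 3.5)
(11.938, 3.5)

Derivation:
Executing turtle program step by step:
Start: pos=(0,0), heading=0, pen down
LT 150: heading 0 -> 150
FD 7: (0,0) -> (-6.062,3.5) [heading=150, draw]
PU: pen up
RT 180: heading 150 -> 330
LT 30: heading 330 -> 0
FD 1: (-6.062,3.5) -> (-5.062,3.5) [heading=0, move]
FD 17: (-5.062,3.5) -> (11.938,3.5) [heading=0, move]
RT 30: heading 0 -> 330
Final: pos=(11.938,3.5), heading=330, 1 segment(s) drawn
Waypoints (4 total):
(0, 0)
(-6.062, 3.5)
(-5.062, 3.5)
(11.938, 3.5)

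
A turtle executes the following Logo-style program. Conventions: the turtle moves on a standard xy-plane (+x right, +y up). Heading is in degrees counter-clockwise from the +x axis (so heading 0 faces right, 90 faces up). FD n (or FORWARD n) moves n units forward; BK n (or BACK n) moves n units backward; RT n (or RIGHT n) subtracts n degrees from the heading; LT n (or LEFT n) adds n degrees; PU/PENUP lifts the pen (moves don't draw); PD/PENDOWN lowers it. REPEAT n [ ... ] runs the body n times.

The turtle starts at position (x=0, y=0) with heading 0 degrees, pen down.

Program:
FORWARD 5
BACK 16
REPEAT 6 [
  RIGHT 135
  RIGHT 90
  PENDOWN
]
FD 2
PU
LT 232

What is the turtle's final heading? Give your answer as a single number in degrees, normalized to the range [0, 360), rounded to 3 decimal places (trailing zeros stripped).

Executing turtle program step by step:
Start: pos=(0,0), heading=0, pen down
FD 5: (0,0) -> (5,0) [heading=0, draw]
BK 16: (5,0) -> (-11,0) [heading=0, draw]
REPEAT 6 [
  -- iteration 1/6 --
  RT 135: heading 0 -> 225
  RT 90: heading 225 -> 135
  PD: pen down
  -- iteration 2/6 --
  RT 135: heading 135 -> 0
  RT 90: heading 0 -> 270
  PD: pen down
  -- iteration 3/6 --
  RT 135: heading 270 -> 135
  RT 90: heading 135 -> 45
  PD: pen down
  -- iteration 4/6 --
  RT 135: heading 45 -> 270
  RT 90: heading 270 -> 180
  PD: pen down
  -- iteration 5/6 --
  RT 135: heading 180 -> 45
  RT 90: heading 45 -> 315
  PD: pen down
  -- iteration 6/6 --
  RT 135: heading 315 -> 180
  RT 90: heading 180 -> 90
  PD: pen down
]
FD 2: (-11,0) -> (-11,2) [heading=90, draw]
PU: pen up
LT 232: heading 90 -> 322
Final: pos=(-11,2), heading=322, 3 segment(s) drawn

Answer: 322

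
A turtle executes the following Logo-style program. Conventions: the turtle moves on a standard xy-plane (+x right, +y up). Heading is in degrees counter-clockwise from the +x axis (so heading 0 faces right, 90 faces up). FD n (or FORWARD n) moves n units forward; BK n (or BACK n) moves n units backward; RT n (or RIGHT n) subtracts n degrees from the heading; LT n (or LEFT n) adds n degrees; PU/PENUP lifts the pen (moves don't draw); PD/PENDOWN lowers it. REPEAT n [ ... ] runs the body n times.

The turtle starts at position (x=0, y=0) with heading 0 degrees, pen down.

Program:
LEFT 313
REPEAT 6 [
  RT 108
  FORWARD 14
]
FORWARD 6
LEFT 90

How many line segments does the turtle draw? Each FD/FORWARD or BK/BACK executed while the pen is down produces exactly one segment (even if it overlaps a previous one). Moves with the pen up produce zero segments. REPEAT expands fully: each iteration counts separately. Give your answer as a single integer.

Answer: 7

Derivation:
Executing turtle program step by step:
Start: pos=(0,0), heading=0, pen down
LT 313: heading 0 -> 313
REPEAT 6 [
  -- iteration 1/6 --
  RT 108: heading 313 -> 205
  FD 14: (0,0) -> (-12.688,-5.917) [heading=205, draw]
  -- iteration 2/6 --
  RT 108: heading 205 -> 97
  FD 14: (-12.688,-5.917) -> (-14.394,7.979) [heading=97, draw]
  -- iteration 3/6 --
  RT 108: heading 97 -> 349
  FD 14: (-14.394,7.979) -> (-0.652,5.308) [heading=349, draw]
  -- iteration 4/6 --
  RT 108: heading 349 -> 241
  FD 14: (-0.652,5.308) -> (-7.439,-6.937) [heading=241, draw]
  -- iteration 5/6 --
  RT 108: heading 241 -> 133
  FD 14: (-7.439,-6.937) -> (-16.987,3.302) [heading=133, draw]
  -- iteration 6/6 --
  RT 108: heading 133 -> 25
  FD 14: (-16.987,3.302) -> (-4.299,9.219) [heading=25, draw]
]
FD 6: (-4.299,9.219) -> (1.139,11.754) [heading=25, draw]
LT 90: heading 25 -> 115
Final: pos=(1.139,11.754), heading=115, 7 segment(s) drawn
Segments drawn: 7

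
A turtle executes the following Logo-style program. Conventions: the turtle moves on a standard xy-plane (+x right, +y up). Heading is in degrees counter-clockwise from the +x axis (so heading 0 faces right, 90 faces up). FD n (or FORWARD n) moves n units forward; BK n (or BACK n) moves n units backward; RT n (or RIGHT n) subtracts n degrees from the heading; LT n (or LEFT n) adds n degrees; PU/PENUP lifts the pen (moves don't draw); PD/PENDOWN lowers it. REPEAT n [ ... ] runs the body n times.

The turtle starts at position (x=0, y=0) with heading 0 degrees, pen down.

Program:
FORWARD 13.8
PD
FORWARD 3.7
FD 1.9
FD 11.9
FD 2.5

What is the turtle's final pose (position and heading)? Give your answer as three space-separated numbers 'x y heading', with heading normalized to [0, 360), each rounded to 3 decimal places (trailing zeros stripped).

Executing turtle program step by step:
Start: pos=(0,0), heading=0, pen down
FD 13.8: (0,0) -> (13.8,0) [heading=0, draw]
PD: pen down
FD 3.7: (13.8,0) -> (17.5,0) [heading=0, draw]
FD 1.9: (17.5,0) -> (19.4,0) [heading=0, draw]
FD 11.9: (19.4,0) -> (31.3,0) [heading=0, draw]
FD 2.5: (31.3,0) -> (33.8,0) [heading=0, draw]
Final: pos=(33.8,0), heading=0, 5 segment(s) drawn

Answer: 33.8 0 0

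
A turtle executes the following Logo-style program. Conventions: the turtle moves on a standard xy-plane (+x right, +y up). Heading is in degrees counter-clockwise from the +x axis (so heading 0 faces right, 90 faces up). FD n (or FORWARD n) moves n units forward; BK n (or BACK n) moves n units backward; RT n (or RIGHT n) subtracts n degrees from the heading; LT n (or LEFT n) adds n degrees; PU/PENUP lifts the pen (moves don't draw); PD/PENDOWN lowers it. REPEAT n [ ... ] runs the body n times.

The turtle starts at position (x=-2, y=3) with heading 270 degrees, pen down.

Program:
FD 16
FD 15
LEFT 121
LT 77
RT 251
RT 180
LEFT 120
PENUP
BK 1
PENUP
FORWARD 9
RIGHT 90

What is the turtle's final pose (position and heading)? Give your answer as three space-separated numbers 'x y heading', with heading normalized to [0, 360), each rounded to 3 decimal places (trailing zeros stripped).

Answer: -9.364 -24.874 67

Derivation:
Executing turtle program step by step:
Start: pos=(-2,3), heading=270, pen down
FD 16: (-2,3) -> (-2,-13) [heading=270, draw]
FD 15: (-2,-13) -> (-2,-28) [heading=270, draw]
LT 121: heading 270 -> 31
LT 77: heading 31 -> 108
RT 251: heading 108 -> 217
RT 180: heading 217 -> 37
LT 120: heading 37 -> 157
PU: pen up
BK 1: (-2,-28) -> (-1.079,-28.391) [heading=157, move]
PU: pen up
FD 9: (-1.079,-28.391) -> (-9.364,-24.874) [heading=157, move]
RT 90: heading 157 -> 67
Final: pos=(-9.364,-24.874), heading=67, 2 segment(s) drawn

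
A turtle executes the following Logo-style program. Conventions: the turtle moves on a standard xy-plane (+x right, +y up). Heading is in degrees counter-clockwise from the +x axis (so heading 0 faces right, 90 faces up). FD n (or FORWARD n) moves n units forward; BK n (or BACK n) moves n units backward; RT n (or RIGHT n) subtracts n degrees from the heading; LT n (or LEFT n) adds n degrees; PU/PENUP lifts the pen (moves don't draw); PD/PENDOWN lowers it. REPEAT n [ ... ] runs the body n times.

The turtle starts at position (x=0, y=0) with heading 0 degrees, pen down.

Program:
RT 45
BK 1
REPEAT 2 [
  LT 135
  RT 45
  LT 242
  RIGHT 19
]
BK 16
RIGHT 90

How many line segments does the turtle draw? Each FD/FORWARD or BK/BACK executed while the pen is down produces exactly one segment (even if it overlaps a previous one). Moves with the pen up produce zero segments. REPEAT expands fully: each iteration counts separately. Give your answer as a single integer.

Answer: 2

Derivation:
Executing turtle program step by step:
Start: pos=(0,0), heading=0, pen down
RT 45: heading 0 -> 315
BK 1: (0,0) -> (-0.707,0.707) [heading=315, draw]
REPEAT 2 [
  -- iteration 1/2 --
  LT 135: heading 315 -> 90
  RT 45: heading 90 -> 45
  LT 242: heading 45 -> 287
  RT 19: heading 287 -> 268
  -- iteration 2/2 --
  LT 135: heading 268 -> 43
  RT 45: heading 43 -> 358
  LT 242: heading 358 -> 240
  RT 19: heading 240 -> 221
]
BK 16: (-0.707,0.707) -> (11.368,11.204) [heading=221, draw]
RT 90: heading 221 -> 131
Final: pos=(11.368,11.204), heading=131, 2 segment(s) drawn
Segments drawn: 2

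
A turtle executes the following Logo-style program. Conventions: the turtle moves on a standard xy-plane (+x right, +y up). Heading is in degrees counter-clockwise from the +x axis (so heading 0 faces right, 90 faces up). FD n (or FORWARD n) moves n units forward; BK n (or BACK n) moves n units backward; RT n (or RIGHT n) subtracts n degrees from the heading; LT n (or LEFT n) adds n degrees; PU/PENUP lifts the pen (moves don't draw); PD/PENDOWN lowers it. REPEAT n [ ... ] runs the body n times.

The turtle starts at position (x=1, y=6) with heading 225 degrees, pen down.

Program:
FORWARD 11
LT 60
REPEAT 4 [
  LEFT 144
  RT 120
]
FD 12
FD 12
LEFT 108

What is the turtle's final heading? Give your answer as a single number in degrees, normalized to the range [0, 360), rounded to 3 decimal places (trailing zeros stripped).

Executing turtle program step by step:
Start: pos=(1,6), heading=225, pen down
FD 11: (1,6) -> (-6.778,-1.778) [heading=225, draw]
LT 60: heading 225 -> 285
REPEAT 4 [
  -- iteration 1/4 --
  LT 144: heading 285 -> 69
  RT 120: heading 69 -> 309
  -- iteration 2/4 --
  LT 144: heading 309 -> 93
  RT 120: heading 93 -> 333
  -- iteration 3/4 --
  LT 144: heading 333 -> 117
  RT 120: heading 117 -> 357
  -- iteration 4/4 --
  LT 144: heading 357 -> 141
  RT 120: heading 141 -> 21
]
FD 12: (-6.778,-1.778) -> (4.425,2.522) [heading=21, draw]
FD 12: (4.425,2.522) -> (15.628,6.823) [heading=21, draw]
LT 108: heading 21 -> 129
Final: pos=(15.628,6.823), heading=129, 3 segment(s) drawn

Answer: 129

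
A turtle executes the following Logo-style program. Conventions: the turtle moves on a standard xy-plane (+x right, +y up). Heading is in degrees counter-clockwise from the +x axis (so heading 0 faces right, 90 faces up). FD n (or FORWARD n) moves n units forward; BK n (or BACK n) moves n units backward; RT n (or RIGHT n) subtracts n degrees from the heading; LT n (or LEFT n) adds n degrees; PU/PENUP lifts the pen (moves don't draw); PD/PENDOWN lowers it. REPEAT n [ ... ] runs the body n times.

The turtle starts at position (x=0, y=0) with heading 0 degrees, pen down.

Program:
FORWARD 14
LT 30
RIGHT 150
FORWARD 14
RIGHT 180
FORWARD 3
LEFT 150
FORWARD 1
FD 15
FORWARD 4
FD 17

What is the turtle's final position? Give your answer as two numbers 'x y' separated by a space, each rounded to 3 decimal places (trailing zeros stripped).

Answer: -23.543 -28.026

Derivation:
Executing turtle program step by step:
Start: pos=(0,0), heading=0, pen down
FD 14: (0,0) -> (14,0) [heading=0, draw]
LT 30: heading 0 -> 30
RT 150: heading 30 -> 240
FD 14: (14,0) -> (7,-12.124) [heading=240, draw]
RT 180: heading 240 -> 60
FD 3: (7,-12.124) -> (8.5,-9.526) [heading=60, draw]
LT 150: heading 60 -> 210
FD 1: (8.5,-9.526) -> (7.634,-10.026) [heading=210, draw]
FD 15: (7.634,-10.026) -> (-5.356,-17.526) [heading=210, draw]
FD 4: (-5.356,-17.526) -> (-8.821,-19.526) [heading=210, draw]
FD 17: (-8.821,-19.526) -> (-23.543,-28.026) [heading=210, draw]
Final: pos=(-23.543,-28.026), heading=210, 7 segment(s) drawn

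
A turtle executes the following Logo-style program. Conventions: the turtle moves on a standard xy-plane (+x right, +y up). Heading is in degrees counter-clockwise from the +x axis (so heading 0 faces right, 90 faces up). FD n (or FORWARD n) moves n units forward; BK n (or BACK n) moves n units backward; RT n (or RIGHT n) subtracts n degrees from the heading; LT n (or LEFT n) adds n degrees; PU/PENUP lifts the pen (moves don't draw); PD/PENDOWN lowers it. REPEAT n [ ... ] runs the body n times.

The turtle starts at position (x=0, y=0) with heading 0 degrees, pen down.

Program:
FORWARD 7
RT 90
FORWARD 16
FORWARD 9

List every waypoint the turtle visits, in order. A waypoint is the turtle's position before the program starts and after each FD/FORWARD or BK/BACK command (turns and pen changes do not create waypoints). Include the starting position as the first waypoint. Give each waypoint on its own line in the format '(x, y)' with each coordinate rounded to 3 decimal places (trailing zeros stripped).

Answer: (0, 0)
(7, 0)
(7, -16)
(7, -25)

Derivation:
Executing turtle program step by step:
Start: pos=(0,0), heading=0, pen down
FD 7: (0,0) -> (7,0) [heading=0, draw]
RT 90: heading 0 -> 270
FD 16: (7,0) -> (7,-16) [heading=270, draw]
FD 9: (7,-16) -> (7,-25) [heading=270, draw]
Final: pos=(7,-25), heading=270, 3 segment(s) drawn
Waypoints (4 total):
(0, 0)
(7, 0)
(7, -16)
(7, -25)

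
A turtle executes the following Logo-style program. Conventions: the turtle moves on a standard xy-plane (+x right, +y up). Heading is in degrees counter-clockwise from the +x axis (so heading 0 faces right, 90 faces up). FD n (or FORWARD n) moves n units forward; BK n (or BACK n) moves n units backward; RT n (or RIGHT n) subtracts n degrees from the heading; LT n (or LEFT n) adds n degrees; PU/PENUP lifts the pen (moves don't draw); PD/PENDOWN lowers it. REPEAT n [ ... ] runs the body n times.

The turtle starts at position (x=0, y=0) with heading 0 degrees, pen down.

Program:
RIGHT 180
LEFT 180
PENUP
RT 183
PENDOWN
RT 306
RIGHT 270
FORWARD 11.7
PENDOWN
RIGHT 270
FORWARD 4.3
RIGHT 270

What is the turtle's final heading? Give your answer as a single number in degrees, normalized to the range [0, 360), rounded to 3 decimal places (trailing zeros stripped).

Executing turtle program step by step:
Start: pos=(0,0), heading=0, pen down
RT 180: heading 0 -> 180
LT 180: heading 180 -> 0
PU: pen up
RT 183: heading 0 -> 177
PD: pen down
RT 306: heading 177 -> 231
RT 270: heading 231 -> 321
FD 11.7: (0,0) -> (9.093,-7.363) [heading=321, draw]
PD: pen down
RT 270: heading 321 -> 51
FD 4.3: (9.093,-7.363) -> (11.799,-4.021) [heading=51, draw]
RT 270: heading 51 -> 141
Final: pos=(11.799,-4.021), heading=141, 2 segment(s) drawn

Answer: 141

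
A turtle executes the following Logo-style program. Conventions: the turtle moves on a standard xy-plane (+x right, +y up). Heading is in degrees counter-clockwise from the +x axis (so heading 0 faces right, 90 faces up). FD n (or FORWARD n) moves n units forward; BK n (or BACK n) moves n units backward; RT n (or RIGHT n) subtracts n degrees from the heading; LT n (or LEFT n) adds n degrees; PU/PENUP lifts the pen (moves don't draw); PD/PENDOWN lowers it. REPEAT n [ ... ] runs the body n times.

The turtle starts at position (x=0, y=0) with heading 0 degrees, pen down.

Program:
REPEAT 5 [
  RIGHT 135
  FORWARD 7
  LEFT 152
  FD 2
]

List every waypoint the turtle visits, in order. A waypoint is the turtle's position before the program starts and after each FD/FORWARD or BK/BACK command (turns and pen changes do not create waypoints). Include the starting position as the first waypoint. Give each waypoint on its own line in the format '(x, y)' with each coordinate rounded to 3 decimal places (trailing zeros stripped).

Executing turtle program step by step:
Start: pos=(0,0), heading=0, pen down
REPEAT 5 [
  -- iteration 1/5 --
  RT 135: heading 0 -> 225
  FD 7: (0,0) -> (-4.95,-4.95) [heading=225, draw]
  LT 152: heading 225 -> 17
  FD 2: (-4.95,-4.95) -> (-3.037,-4.365) [heading=17, draw]
  -- iteration 2/5 --
  RT 135: heading 17 -> 242
  FD 7: (-3.037,-4.365) -> (-6.323,-10.546) [heading=242, draw]
  LT 152: heading 242 -> 34
  FD 2: (-6.323,-10.546) -> (-4.665,-9.427) [heading=34, draw]
  -- iteration 3/5 --
  RT 135: heading 34 -> 259
  FD 7: (-4.665,-9.427) -> (-6.001,-16.299) [heading=259, draw]
  LT 152: heading 259 -> 51
  FD 2: (-6.001,-16.299) -> (-4.742,-14.744) [heading=51, draw]
  -- iteration 4/5 --
  RT 135: heading 51 -> 276
  FD 7: (-4.742,-14.744) -> (-4.011,-21.706) [heading=276, draw]
  LT 152: heading 276 -> 68
  FD 2: (-4.011,-21.706) -> (-3.261,-19.852) [heading=68, draw]
  -- iteration 5/5 --
  RT 135: heading 68 -> 293
  FD 7: (-3.261,-19.852) -> (-0.526,-26.295) [heading=293, draw]
  LT 152: heading 293 -> 85
  FD 2: (-0.526,-26.295) -> (-0.352,-24.303) [heading=85, draw]
]
Final: pos=(-0.352,-24.303), heading=85, 10 segment(s) drawn
Waypoints (11 total):
(0, 0)
(-4.95, -4.95)
(-3.037, -4.365)
(-6.323, -10.546)
(-4.665, -9.427)
(-6.001, -16.299)
(-4.742, -14.744)
(-4.011, -21.706)
(-3.261, -19.852)
(-0.526, -26.295)
(-0.352, -24.303)

Answer: (0, 0)
(-4.95, -4.95)
(-3.037, -4.365)
(-6.323, -10.546)
(-4.665, -9.427)
(-6.001, -16.299)
(-4.742, -14.744)
(-4.011, -21.706)
(-3.261, -19.852)
(-0.526, -26.295)
(-0.352, -24.303)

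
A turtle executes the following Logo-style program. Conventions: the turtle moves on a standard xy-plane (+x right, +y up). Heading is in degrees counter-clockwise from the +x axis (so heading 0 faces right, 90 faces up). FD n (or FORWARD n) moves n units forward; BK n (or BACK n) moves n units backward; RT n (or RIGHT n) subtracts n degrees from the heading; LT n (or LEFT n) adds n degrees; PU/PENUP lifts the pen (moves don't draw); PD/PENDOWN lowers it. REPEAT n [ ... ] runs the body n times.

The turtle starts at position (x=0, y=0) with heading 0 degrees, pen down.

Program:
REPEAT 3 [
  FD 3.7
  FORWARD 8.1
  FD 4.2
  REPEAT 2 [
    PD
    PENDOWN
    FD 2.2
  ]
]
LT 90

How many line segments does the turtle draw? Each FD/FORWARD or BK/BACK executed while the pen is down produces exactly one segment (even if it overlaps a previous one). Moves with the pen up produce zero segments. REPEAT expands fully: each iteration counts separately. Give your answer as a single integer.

Answer: 15

Derivation:
Executing turtle program step by step:
Start: pos=(0,0), heading=0, pen down
REPEAT 3 [
  -- iteration 1/3 --
  FD 3.7: (0,0) -> (3.7,0) [heading=0, draw]
  FD 8.1: (3.7,0) -> (11.8,0) [heading=0, draw]
  FD 4.2: (11.8,0) -> (16,0) [heading=0, draw]
  REPEAT 2 [
    -- iteration 1/2 --
    PD: pen down
    PD: pen down
    FD 2.2: (16,0) -> (18.2,0) [heading=0, draw]
    -- iteration 2/2 --
    PD: pen down
    PD: pen down
    FD 2.2: (18.2,0) -> (20.4,0) [heading=0, draw]
  ]
  -- iteration 2/3 --
  FD 3.7: (20.4,0) -> (24.1,0) [heading=0, draw]
  FD 8.1: (24.1,0) -> (32.2,0) [heading=0, draw]
  FD 4.2: (32.2,0) -> (36.4,0) [heading=0, draw]
  REPEAT 2 [
    -- iteration 1/2 --
    PD: pen down
    PD: pen down
    FD 2.2: (36.4,0) -> (38.6,0) [heading=0, draw]
    -- iteration 2/2 --
    PD: pen down
    PD: pen down
    FD 2.2: (38.6,0) -> (40.8,0) [heading=0, draw]
  ]
  -- iteration 3/3 --
  FD 3.7: (40.8,0) -> (44.5,0) [heading=0, draw]
  FD 8.1: (44.5,0) -> (52.6,0) [heading=0, draw]
  FD 4.2: (52.6,0) -> (56.8,0) [heading=0, draw]
  REPEAT 2 [
    -- iteration 1/2 --
    PD: pen down
    PD: pen down
    FD 2.2: (56.8,0) -> (59,0) [heading=0, draw]
    -- iteration 2/2 --
    PD: pen down
    PD: pen down
    FD 2.2: (59,0) -> (61.2,0) [heading=0, draw]
  ]
]
LT 90: heading 0 -> 90
Final: pos=(61.2,0), heading=90, 15 segment(s) drawn
Segments drawn: 15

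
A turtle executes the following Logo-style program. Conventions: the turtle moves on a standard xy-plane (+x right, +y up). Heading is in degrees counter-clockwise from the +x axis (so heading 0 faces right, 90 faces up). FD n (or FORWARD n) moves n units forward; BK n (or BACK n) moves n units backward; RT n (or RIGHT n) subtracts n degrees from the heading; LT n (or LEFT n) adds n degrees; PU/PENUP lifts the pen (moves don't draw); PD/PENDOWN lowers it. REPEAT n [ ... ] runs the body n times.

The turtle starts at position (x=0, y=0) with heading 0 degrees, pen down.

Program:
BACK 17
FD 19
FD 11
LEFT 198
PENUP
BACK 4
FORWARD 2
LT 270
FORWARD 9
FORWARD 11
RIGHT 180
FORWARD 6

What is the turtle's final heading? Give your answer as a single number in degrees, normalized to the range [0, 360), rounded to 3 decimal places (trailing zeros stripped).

Answer: 288

Derivation:
Executing turtle program step by step:
Start: pos=(0,0), heading=0, pen down
BK 17: (0,0) -> (-17,0) [heading=0, draw]
FD 19: (-17,0) -> (2,0) [heading=0, draw]
FD 11: (2,0) -> (13,0) [heading=0, draw]
LT 198: heading 0 -> 198
PU: pen up
BK 4: (13,0) -> (16.804,1.236) [heading=198, move]
FD 2: (16.804,1.236) -> (14.902,0.618) [heading=198, move]
LT 270: heading 198 -> 108
FD 9: (14.902,0.618) -> (12.121,9.178) [heading=108, move]
FD 11: (12.121,9.178) -> (8.722,19.639) [heading=108, move]
RT 180: heading 108 -> 288
FD 6: (8.722,19.639) -> (10.576,13.933) [heading=288, move]
Final: pos=(10.576,13.933), heading=288, 3 segment(s) drawn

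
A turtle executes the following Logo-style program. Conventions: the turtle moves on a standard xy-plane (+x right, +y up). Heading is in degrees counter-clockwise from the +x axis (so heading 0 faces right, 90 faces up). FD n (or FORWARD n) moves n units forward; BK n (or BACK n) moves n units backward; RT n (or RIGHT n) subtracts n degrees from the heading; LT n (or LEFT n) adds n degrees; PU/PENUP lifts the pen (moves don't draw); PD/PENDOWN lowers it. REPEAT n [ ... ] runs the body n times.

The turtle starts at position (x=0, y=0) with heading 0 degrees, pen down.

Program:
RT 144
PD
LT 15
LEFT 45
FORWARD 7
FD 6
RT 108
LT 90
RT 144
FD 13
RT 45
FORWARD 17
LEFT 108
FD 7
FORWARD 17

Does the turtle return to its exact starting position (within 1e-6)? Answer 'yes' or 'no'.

Answer: no

Derivation:
Executing turtle program step by step:
Start: pos=(0,0), heading=0, pen down
RT 144: heading 0 -> 216
PD: pen down
LT 15: heading 216 -> 231
LT 45: heading 231 -> 276
FD 7: (0,0) -> (0.732,-6.962) [heading=276, draw]
FD 6: (0.732,-6.962) -> (1.359,-12.929) [heading=276, draw]
RT 108: heading 276 -> 168
LT 90: heading 168 -> 258
RT 144: heading 258 -> 114
FD 13: (1.359,-12.929) -> (-3.929,-1.053) [heading=114, draw]
RT 45: heading 114 -> 69
FD 17: (-3.929,-1.053) -> (2.164,14.818) [heading=69, draw]
LT 108: heading 69 -> 177
FD 7: (2.164,14.818) -> (-4.827,15.185) [heading=177, draw]
FD 17: (-4.827,15.185) -> (-21.804,16.074) [heading=177, draw]
Final: pos=(-21.804,16.074), heading=177, 6 segment(s) drawn

Start position: (0, 0)
Final position: (-21.804, 16.074)
Distance = 27.088; >= 1e-6 -> NOT closed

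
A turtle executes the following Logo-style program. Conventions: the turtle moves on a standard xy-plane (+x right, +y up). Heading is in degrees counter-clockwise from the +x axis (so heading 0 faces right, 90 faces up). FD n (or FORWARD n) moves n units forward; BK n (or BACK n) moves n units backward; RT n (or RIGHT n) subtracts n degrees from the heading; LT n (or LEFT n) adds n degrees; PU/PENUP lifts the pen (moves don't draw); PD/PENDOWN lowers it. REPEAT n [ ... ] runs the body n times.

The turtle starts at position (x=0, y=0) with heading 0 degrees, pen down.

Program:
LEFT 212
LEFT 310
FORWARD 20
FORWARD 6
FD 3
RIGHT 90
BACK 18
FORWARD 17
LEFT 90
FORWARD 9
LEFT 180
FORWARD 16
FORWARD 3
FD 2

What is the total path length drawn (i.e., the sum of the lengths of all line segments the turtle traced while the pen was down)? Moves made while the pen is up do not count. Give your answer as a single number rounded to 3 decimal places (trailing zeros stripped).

Answer: 94

Derivation:
Executing turtle program step by step:
Start: pos=(0,0), heading=0, pen down
LT 212: heading 0 -> 212
LT 310: heading 212 -> 162
FD 20: (0,0) -> (-19.021,6.18) [heading=162, draw]
FD 6: (-19.021,6.18) -> (-24.727,8.034) [heading=162, draw]
FD 3: (-24.727,8.034) -> (-27.581,8.961) [heading=162, draw]
RT 90: heading 162 -> 72
BK 18: (-27.581,8.961) -> (-33.143,-8.158) [heading=72, draw]
FD 17: (-33.143,-8.158) -> (-27.89,8.01) [heading=72, draw]
LT 90: heading 72 -> 162
FD 9: (-27.89,8.01) -> (-36.449,10.792) [heading=162, draw]
LT 180: heading 162 -> 342
FD 16: (-36.449,10.792) -> (-21.232,5.847) [heading=342, draw]
FD 3: (-21.232,5.847) -> (-18.379,4.92) [heading=342, draw]
FD 2: (-18.379,4.92) -> (-16.477,4.302) [heading=342, draw]
Final: pos=(-16.477,4.302), heading=342, 9 segment(s) drawn

Segment lengths:
  seg 1: (0,0) -> (-19.021,6.18), length = 20
  seg 2: (-19.021,6.18) -> (-24.727,8.034), length = 6
  seg 3: (-24.727,8.034) -> (-27.581,8.961), length = 3
  seg 4: (-27.581,8.961) -> (-33.143,-8.158), length = 18
  seg 5: (-33.143,-8.158) -> (-27.89,8.01), length = 17
  seg 6: (-27.89,8.01) -> (-36.449,10.792), length = 9
  seg 7: (-36.449,10.792) -> (-21.232,5.847), length = 16
  seg 8: (-21.232,5.847) -> (-18.379,4.92), length = 3
  seg 9: (-18.379,4.92) -> (-16.477,4.302), length = 2
Total = 94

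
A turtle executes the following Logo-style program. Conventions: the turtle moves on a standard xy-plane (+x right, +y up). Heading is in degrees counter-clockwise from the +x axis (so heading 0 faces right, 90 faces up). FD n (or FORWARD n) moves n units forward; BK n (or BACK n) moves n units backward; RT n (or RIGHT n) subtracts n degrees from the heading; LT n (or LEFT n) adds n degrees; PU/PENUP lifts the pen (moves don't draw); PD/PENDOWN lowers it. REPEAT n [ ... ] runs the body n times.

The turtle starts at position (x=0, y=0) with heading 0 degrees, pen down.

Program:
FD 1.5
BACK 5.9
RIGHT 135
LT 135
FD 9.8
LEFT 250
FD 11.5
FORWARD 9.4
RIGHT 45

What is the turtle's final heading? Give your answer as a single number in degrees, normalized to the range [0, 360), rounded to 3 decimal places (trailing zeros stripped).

Answer: 205

Derivation:
Executing turtle program step by step:
Start: pos=(0,0), heading=0, pen down
FD 1.5: (0,0) -> (1.5,0) [heading=0, draw]
BK 5.9: (1.5,0) -> (-4.4,0) [heading=0, draw]
RT 135: heading 0 -> 225
LT 135: heading 225 -> 0
FD 9.8: (-4.4,0) -> (5.4,0) [heading=0, draw]
LT 250: heading 0 -> 250
FD 11.5: (5.4,0) -> (1.467,-10.806) [heading=250, draw]
FD 9.4: (1.467,-10.806) -> (-1.748,-19.64) [heading=250, draw]
RT 45: heading 250 -> 205
Final: pos=(-1.748,-19.64), heading=205, 5 segment(s) drawn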